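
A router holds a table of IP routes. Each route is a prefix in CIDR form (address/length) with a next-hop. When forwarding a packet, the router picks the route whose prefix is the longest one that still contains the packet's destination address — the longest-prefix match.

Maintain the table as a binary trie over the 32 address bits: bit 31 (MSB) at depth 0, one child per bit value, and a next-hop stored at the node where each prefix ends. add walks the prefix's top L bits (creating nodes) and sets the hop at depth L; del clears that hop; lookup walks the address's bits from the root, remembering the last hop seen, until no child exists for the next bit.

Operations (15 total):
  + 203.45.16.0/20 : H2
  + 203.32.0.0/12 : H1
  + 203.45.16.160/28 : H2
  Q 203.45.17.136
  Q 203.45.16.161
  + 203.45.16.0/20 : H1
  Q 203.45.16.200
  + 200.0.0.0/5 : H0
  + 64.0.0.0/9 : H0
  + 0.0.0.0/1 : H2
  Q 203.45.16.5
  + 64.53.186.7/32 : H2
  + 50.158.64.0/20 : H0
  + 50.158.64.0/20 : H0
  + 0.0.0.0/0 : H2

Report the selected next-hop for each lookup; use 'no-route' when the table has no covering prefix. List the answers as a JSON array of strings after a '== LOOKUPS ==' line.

Trace:
  add 203.45.16.0/20 -> H2 at depth 20
  add 203.32.0.0/12 -> H1 at depth 12
  add 203.45.16.160/28 -> H2 at depth 28
  Q 203.45.17.136: descend 11001011001011010001000 ; hops seen [H1,H2] ; pick H2
  Q 203.45.16.161: descend 1100101100101101000100001010 ; hops seen [H1,H2,H2] ; pick H2
  add 203.45.16.0/20 -> H1 at depth 20
  Q 203.45.16.200: descend 1100101100101101000100001 ; hops seen [H1,H1] ; pick H1
  add 200.0.0.0/5 -> H0 at depth 5
  add 64.0.0.0/9 -> H0 at depth 9
  add 0.0.0.0/1 -> H2 at depth 1
  Q 203.45.16.5: descend 110010110010110100010000 ; hops seen [H0,H1,H1] ; pick H1
  add 64.53.186.7/32 -> H2 at depth 32
  add 50.158.64.0/20 -> H0 at depth 20
  add 50.158.64.0/20 -> H0 at depth 20
  add 0.0.0.0/0 -> H2 at depth 0

== LOOKUPS ==
["H2","H2","H1","H1"]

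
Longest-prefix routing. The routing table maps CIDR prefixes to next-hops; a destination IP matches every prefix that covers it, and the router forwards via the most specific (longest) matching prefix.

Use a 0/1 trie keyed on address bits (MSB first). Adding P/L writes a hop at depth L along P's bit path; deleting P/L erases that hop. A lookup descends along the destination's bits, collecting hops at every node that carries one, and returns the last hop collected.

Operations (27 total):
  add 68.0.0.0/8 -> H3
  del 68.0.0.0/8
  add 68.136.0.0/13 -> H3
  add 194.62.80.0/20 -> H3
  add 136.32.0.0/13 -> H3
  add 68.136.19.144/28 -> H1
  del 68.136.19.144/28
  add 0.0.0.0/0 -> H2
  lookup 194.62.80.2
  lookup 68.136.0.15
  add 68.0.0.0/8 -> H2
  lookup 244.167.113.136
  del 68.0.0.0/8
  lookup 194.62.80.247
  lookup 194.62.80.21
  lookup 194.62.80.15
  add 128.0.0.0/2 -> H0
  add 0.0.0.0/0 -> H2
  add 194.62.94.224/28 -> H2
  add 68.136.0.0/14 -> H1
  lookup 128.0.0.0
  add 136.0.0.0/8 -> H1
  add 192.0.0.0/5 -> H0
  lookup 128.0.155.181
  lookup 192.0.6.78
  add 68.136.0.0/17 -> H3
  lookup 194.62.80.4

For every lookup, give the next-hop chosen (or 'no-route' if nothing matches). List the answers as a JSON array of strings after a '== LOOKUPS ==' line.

Trace:
  add 68.0.0.0/8 -> H3 at depth 8
  del 68.0.0.0/8 (clear depth 8)
  add 68.136.0.0/13 -> H3 at depth 13
  add 194.62.80.0/20 -> H3 at depth 20
  add 136.32.0.0/13 -> H3 at depth 13
  add 68.136.19.144/28 -> H1 at depth 28
  del 68.136.19.144/28 (clear depth 28)
  add 0.0.0.0/0 -> H2 at depth 0
  Q 194.62.80.2: descend 11000010001111100101 ; hops seen [H2,H3] ; pick H3
  Q 68.136.0.15: descend 0100010010001000000 ; hops seen [H2,H3] ; pick H3
  add 68.0.0.0/8 -> H2 at depth 8
  Q 244.167.113.136: descend 11 ; hops seen [H2] ; pick H2
  del 68.0.0.0/8 (clear depth 8)
  Q 194.62.80.247: descend 11000010001111100101 ; hops seen [H2,H3] ; pick H3
  Q 194.62.80.21: descend 11000010001111100101 ; hops seen [H2,H3] ; pick H3
  Q 194.62.80.15: descend 11000010001111100101 ; hops seen [H2,H3] ; pick H3
  add 128.0.0.0/2 -> H0 at depth 2
  add 0.0.0.0/0 -> H2 at depth 0
  add 194.62.94.224/28 -> H2 at depth 28
  add 68.136.0.0/14 -> H1 at depth 14
  Q 128.0.0.0: descend 1000 ; hops seen [H2,H0] ; pick H0
  add 136.0.0.0/8 -> H1 at depth 8
  add 192.0.0.0/5 -> H0 at depth 5
  Q 128.0.155.181: descend 1000 ; hops seen [H2,H0] ; pick H0
  Q 192.0.6.78: descend 110000 ; hops seen [H2,H0] ; pick H0
  add 68.136.0.0/17 -> H3 at depth 17
  Q 194.62.80.4: descend 11000010001111100101 ; hops seen [H2,H0,H3] ; pick H3

== LOOKUPS ==
["H3","H3","H2","H3","H3","H3","H0","H0","H0","H3"]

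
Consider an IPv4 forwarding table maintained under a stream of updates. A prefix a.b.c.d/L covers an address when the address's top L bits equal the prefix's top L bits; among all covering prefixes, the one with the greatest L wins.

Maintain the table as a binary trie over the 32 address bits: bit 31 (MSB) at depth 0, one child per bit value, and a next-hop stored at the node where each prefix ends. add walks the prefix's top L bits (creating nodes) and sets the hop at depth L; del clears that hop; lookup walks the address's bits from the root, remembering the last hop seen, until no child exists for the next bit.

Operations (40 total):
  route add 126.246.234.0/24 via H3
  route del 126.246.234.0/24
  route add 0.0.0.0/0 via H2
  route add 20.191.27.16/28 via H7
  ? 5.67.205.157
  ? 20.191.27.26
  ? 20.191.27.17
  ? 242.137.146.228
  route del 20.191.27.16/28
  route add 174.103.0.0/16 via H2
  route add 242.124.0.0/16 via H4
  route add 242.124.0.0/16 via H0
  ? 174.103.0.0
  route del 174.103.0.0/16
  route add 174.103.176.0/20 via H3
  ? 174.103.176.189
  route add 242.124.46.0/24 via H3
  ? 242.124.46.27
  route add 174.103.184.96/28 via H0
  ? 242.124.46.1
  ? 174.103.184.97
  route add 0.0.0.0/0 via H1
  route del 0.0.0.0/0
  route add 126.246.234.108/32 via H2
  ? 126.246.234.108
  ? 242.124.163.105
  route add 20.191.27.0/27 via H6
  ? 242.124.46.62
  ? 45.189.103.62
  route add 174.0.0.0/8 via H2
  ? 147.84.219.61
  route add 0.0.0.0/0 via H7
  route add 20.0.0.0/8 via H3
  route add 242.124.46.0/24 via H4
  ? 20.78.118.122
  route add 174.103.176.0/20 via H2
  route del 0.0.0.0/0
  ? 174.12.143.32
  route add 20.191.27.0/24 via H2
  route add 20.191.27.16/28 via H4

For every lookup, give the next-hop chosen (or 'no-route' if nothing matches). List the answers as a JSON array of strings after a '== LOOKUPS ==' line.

Apply in order:
  + 126.246.234.0/24 (H3) depth=24
  del 126.246.234.0/24 (clear depth 24)
  + 0.0.0.0/0 (H2) depth=0
  + 20.191.27.16/28 (H7) depth=28
  lookup 5.67.205.157: bits 000 walk d0:H2→d1:-→d2:-→d3:- -> H2
  lookup 20.191.27.26: bits 0001010010111111000110110001 walk d0:H2→d1:-→d2:-→d3:-→d4:-→d5:-→d6:-→d7:-→d8:-→d9:-→d10:-→d11:-→d12:-→d13:-→d14:-→d15:-→d16:-→d17:-→d18:-→d19:-→d20:-→d21:-→d22:-→d23:-→d24:-→d25:-→d26:-→d27:-→d28:H7 -> H7
  lookup 20.191.27.17: bits 0001010010111111000110110001 walk d0:H2→d1:-→d2:-→d3:-→d4:-→d5:-→d6:-→d7:-→d8:-→d9:-→d10:-→d11:-→d12:-→d13:-→d14:-→d15:-→d16:-→d17:-→d18:-→d19:-→d20:-→d21:-→d22:-→d23:-→d24:-→d25:-→d26:-→d27:-→d28:H7 -> H7
  lookup 242.137.146.228: bits ε walk d0:H2 -> H2
  del 20.191.27.16/28 (clear depth 28)
  + 174.103.0.0/16 (H2) depth=16
  + 242.124.0.0/16 (H4) depth=16
  + 242.124.0.0/16 (H0) depth=16
  lookup 174.103.0.0: bits 1010111001100111 walk d0:H2→d1:-→d2:-→d3:-→d4:-→d5:-→d6:-→d7:-→d8:-→d9:-→d10:-→d11:-→d12:-→d13:-→d14:-→d15:-→d16:H2 -> H2
  del 174.103.0.0/16 (clear depth 16)
  + 174.103.176.0/20 (H3) depth=20
  lookup 174.103.176.189: bits 10101110011001111011 walk d0:H2→d1:-→d2:-→d3:-→d4:-→d5:-→d6:-→d7:-→d8:-→d9:-→d10:-→d11:-→d12:-→d13:-→d14:-→d15:-→d16:-→d17:-→d18:-→d19:-→d20:H3 -> H3
  + 242.124.46.0/24 (H3) depth=24
  lookup 242.124.46.27: bits 111100100111110000101110 walk d0:H2→d1:-→d2:-→d3:-→d4:-→d5:-→d6:-→d7:-→d8:-→d9:-→d10:-→d11:-→d12:-→d13:-→d14:-→d15:-→d16:H0→d17:-→d18:-→d19:-→d20:-→d21:-→d22:-→d23:-→d24:H3 -> H3
  + 174.103.184.96/28 (H0) depth=28
  lookup 242.124.46.1: bits 111100100111110000101110 walk d0:H2→d1:-→d2:-→d3:-→d4:-→d5:-→d6:-→d7:-→d8:-→d9:-→d10:-→d11:-→d12:-→d13:-→d14:-→d15:-→d16:H0→d17:-→d18:-→d19:-→d20:-→d21:-→d22:-→d23:-→d24:H3 -> H3
  lookup 174.103.184.97: bits 1010111001100111101110000110 walk d0:H2→d1:-→d2:-→d3:-→d4:-→d5:-→d6:-→d7:-→d8:-→d9:-→d10:-→d11:-→d12:-→d13:-→d14:-→d15:-→d16:-→d17:-→d18:-→d19:-→d20:H3→d21:-→d22:-→d23:-→d24:-→d25:-→d26:-→d27:-→d28:H0 -> H0
  + 0.0.0.0/0 (H1) depth=0
  del 0.0.0.0/0 (clear depth 0)
  + 126.246.234.108/32 (H2) depth=32
  lookup 126.246.234.108: bits 01111110111101101110101001101100 walk d0:-→d1:-→d2:-→d3:-→d4:-→d5:-→d6:-→d7:-→d8:-→d9:-→d10:-→d11:-→d12:-→d13:-→d14:-→d15:-→d16:-→d17:-→d18:-→d19:-→d20:-→d21:-→d22:-→d23:-→d24:-→d25:-→d26:-→d27:-→d28:-→d29:-→d30:-→d31:-→d32:H2 -> H2
  lookup 242.124.163.105: bits 1111001001111100 walk d0:-→d1:-→d2:-→d3:-→d4:-→d5:-→d6:-→d7:-→d8:-→d9:-→d10:-→d11:-→d12:-→d13:-→d14:-→d15:-→d16:H0 -> H0
  + 20.191.27.0/27 (H6) depth=27
  lookup 242.124.46.62: bits 111100100111110000101110 walk d0:-→d1:-→d2:-→d3:-→d4:-→d5:-→d6:-→d7:-→d8:-→d9:-→d10:-→d11:-→d12:-→d13:-→d14:-→d15:-→d16:H0→d17:-→d18:-→d19:-→d20:-→d21:-→d22:-→d23:-→d24:H3 -> H3
  lookup 45.189.103.62: bits 00 walk d0:-→d1:-→d2:- -> no-route
  + 174.0.0.0/8 (H2) depth=8
  lookup 147.84.219.61: bits 10 walk d0:-→d1:-→d2:- -> no-route
  + 0.0.0.0/0 (H7) depth=0
  + 20.0.0.0/8 (H3) depth=8
  + 242.124.46.0/24 (H4) depth=24
  lookup 20.78.118.122: bits 00010100 walk d0:H7→d1:-→d2:-→d3:-→d4:-→d5:-→d6:-→d7:-→d8:H3 -> H3
  + 174.103.176.0/20 (H2) depth=20
  del 0.0.0.0/0 (clear depth 0)
  lookup 174.12.143.32: bits 101011100 walk d0:-→d1:-→d2:-→d3:-→d4:-→d5:-→d6:-→d7:-→d8:H2→d9:- -> H2
  + 20.191.27.0/24 (H2) depth=24
  + 20.191.27.16/28 (H4) depth=28

== LOOKUPS ==
["H2","H7","H7","H2","H2","H3","H3","H3","H0","H2","H0","H3","no-route","no-route","H3","H2"]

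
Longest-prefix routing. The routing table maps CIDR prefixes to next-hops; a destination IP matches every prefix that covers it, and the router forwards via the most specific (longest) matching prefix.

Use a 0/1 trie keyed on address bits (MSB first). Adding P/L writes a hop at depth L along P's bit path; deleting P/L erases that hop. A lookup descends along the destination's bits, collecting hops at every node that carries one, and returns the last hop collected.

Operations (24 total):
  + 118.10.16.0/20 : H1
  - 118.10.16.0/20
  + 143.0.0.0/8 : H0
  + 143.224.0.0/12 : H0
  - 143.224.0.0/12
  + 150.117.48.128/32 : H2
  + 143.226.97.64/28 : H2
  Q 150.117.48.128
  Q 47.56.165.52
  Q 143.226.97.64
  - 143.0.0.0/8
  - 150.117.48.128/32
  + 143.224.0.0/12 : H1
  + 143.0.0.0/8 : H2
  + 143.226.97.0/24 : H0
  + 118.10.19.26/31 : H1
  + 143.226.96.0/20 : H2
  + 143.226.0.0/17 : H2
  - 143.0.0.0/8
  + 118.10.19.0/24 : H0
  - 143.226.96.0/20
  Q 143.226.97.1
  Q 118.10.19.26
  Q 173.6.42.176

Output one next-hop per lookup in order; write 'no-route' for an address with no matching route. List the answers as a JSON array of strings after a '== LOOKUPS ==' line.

Trace:
  + 118.10.16.0/20 (H1) depth=20
  del 118.10.16.0/20 (clear depth 20)
  + 143.0.0.0/8 (H0) depth=8
  + 143.224.0.0/12 (H0) depth=12
  del 143.224.0.0/12 (clear depth 12)
  + 150.117.48.128/32 (H2) depth=32
  + 143.226.97.64/28 (H2) depth=28
  lookup 150.117.48.128: bits 10010110011101010011000010000000 walk d0:-→d1:-→d2:-→d3:-→d4:-→d5:-→d6:-→d7:-→d8:-→d9:-→d10:-→d11:-→d12:-→d13:-→d14:-→d15:-→d16:-→d17:-→d18:-→d19:-→d20:-→d21:-→d22:-→d23:-→d24:-→d25:-→d26:-→d27:-→d28:-→d29:-→d30:-→d31:-→d32:H2 -> H2
  lookup 47.56.165.52: bits 0 walk d0:-→d1:- -> no-route
  lookup 143.226.97.64: bits 1000111111100010011000010100 walk d0:-→d1:-→d2:-→d3:-→d4:-→d5:-→d6:-→d7:-→d8:H0→d9:-→d10:-→d11:-→d12:-→d13:-→d14:-→d15:-→d16:-→d17:-→d18:-→d19:-→d20:-→d21:-→d22:-→d23:-→d24:-→d25:-→d26:-→d27:-→d28:H2 -> H2
  del 143.0.0.0/8 (clear depth 8)
  del 150.117.48.128/32 (clear depth 32)
  + 143.224.0.0/12 (H1) depth=12
  + 143.0.0.0/8 (H2) depth=8
  + 143.226.97.0/24 (H0) depth=24
  + 118.10.19.26/31 (H1) depth=31
  + 143.226.96.0/20 (H2) depth=20
  + 143.226.0.0/17 (H2) depth=17
  del 143.0.0.0/8 (clear depth 8)
  + 118.10.19.0/24 (H0) depth=24
  del 143.226.96.0/20 (clear depth 20)
  lookup 143.226.97.1: bits 1000111111100010011000010 walk d0:-→d1:-→d2:-→d3:-→d4:-→d5:-→d6:-→d7:-→d8:-→d9:-→d10:-→d11:-→d12:H1→d13:-→d14:-→d15:-→d16:-→d17:H2→d18:-→d19:-→d20:-→d21:-→d22:-→d23:-→d24:H0→d25:- -> H0
  lookup 118.10.19.26: bits 0111011000001010000100110001101 walk d0:-→d1:-→d2:-→d3:-→d4:-→d5:-→d6:-→d7:-→d8:-→d9:-→d10:-→d11:-→d12:-→d13:-→d14:-→d15:-→d16:-→d17:-→d18:-→d19:-→d20:-→d21:-→d22:-→d23:-→d24:H0→d25:-→d26:-→d27:-→d28:-→d29:-→d30:-→d31:H1 -> H1
  lookup 173.6.42.176: bits 10 walk d0:-→d1:-→d2:- -> no-route

== LOOKUPS ==
["H2","no-route","H2","H0","H1","no-route"]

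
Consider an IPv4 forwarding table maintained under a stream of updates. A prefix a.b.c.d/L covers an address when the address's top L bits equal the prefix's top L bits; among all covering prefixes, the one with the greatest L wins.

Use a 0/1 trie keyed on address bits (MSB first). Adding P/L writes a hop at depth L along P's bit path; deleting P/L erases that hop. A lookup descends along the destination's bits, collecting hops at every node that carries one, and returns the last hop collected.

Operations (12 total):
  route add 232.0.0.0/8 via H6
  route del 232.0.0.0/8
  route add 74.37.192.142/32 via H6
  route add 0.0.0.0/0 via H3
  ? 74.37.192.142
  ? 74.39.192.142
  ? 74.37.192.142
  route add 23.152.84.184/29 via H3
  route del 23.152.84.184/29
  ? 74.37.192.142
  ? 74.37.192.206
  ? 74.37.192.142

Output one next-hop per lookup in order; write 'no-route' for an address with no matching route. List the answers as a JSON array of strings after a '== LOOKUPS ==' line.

Trace:
  add 232.0.0.0/8 -> H6 at depth 8
  - 232.0.0.0/8 clear@8
  add 74.37.192.142/32 -> H6 at depth 32
  add 0.0.0.0/0 -> H3 at depth 0
  ? 74.37.192.142  path d0:H3→d1:-→d2:-→d3:-→d4:-→d5:-→d6:-→d7:-→d8:-→d9:-→d10:-→d11:-→d12:-→d13:-→d14:-→d15:-→d16:-→d17:-→d18:-→d19:-→d20:-→d21:-→d22:-→d23:-→d24:-→d25:-→d26:-→d27:-→d28:-→d29:-→d30:-→d31:-→d32:H6  best=H6
  ? 74.39.192.142  path d0:H3→d1:-→d2:-→d3:-→d4:-→d5:-→d6:-→d7:-→d8:-→d9:-→d10:-→d11:-→d12:-→d13:-→d14:-  best=H3
  ? 74.37.192.142  path d0:H3→d1:-→d2:-→d3:-→d4:-→d5:-→d6:-→d7:-→d8:-→d9:-→d10:-→d11:-→d12:-→d13:-→d14:-→d15:-→d16:-→d17:-→d18:-→d19:-→d20:-→d21:-→d22:-→d23:-→d24:-→d25:-→d26:-→d27:-→d28:-→d29:-→d30:-→d31:-→d32:H6  best=H6
  add 23.152.84.184/29 -> H3 at depth 29
  - 23.152.84.184/29 clear@29
  ? 74.37.192.142  path d0:H3→d1:-→d2:-→d3:-→d4:-→d5:-→d6:-→d7:-→d8:-→d9:-→d10:-→d11:-→d12:-→d13:-→d14:-→d15:-→d16:-→d17:-→d18:-→d19:-→d20:-→d21:-→d22:-→d23:-→d24:-→d25:-→d26:-→d27:-→d28:-→d29:-→d30:-→d31:-→d32:H6  best=H6
  ? 74.37.192.206  path d0:H3→d1:-→d2:-→d3:-→d4:-→d5:-→d6:-→d7:-→d8:-→d9:-→d10:-→d11:-→d12:-→d13:-→d14:-→d15:-→d16:-→d17:-→d18:-→d19:-→d20:-→d21:-→d22:-→d23:-→d24:-→d25:-  best=H3
  ? 74.37.192.142  path d0:H3→d1:-→d2:-→d3:-→d4:-→d5:-→d6:-→d7:-→d8:-→d9:-→d10:-→d11:-→d12:-→d13:-→d14:-→d15:-→d16:-→d17:-→d18:-→d19:-→d20:-→d21:-→d22:-→d23:-→d24:-→d25:-→d26:-→d27:-→d28:-→d29:-→d30:-→d31:-→d32:H6  best=H6

== LOOKUPS ==
["H6","H3","H6","H6","H3","H6"]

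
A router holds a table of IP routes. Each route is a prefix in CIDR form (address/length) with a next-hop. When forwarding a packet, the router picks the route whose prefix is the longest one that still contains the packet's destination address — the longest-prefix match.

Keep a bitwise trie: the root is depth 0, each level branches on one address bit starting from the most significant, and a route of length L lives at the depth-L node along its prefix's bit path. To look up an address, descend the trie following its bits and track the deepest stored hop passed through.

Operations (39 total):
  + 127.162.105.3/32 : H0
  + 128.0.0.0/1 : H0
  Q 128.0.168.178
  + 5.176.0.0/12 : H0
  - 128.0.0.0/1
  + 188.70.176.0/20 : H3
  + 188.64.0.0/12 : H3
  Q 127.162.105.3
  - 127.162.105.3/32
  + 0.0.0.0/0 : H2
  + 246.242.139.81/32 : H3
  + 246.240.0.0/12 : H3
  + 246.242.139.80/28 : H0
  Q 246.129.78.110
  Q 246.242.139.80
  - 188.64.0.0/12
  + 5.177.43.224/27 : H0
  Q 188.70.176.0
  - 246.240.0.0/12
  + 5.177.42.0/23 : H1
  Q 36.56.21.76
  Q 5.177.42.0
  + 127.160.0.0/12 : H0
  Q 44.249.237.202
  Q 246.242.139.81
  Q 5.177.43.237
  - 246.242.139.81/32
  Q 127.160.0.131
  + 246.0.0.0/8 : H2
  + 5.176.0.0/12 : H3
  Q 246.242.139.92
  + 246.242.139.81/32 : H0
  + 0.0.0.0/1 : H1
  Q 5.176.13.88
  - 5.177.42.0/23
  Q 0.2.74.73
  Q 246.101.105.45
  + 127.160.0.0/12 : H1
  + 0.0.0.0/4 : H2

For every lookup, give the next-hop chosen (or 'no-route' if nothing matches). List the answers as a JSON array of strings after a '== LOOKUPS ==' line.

Trace:
  + 127.162.105.3/32 (H0) depth=32
  + 128.0.0.0/1 (H0) depth=1
  ? 128.0.168.178  path d0:-→d1:H0  best=H0
  + 5.176.0.0/12 (H0) depth=12
  del 128.0.0.0/1 (clear depth 1)
  + 188.70.176.0/20 (H3) depth=20
  + 188.64.0.0/12 (H3) depth=12
  ? 127.162.105.3  path d0:-→d1:-→d2:-→d3:-→d4:-→d5:-→d6:-→d7:-→d8:-→d9:-→d10:-→d11:-→d12:-→d13:-→d14:-→d15:-→d16:-→d17:-→d18:-→d19:-→d20:-→d21:-→d22:-→d23:-→d24:-→d25:-→d26:-→d27:-→d28:-→d29:-→d30:-→d31:-→d32:H0  best=H0
  del 127.162.105.3/32 (clear depth 32)
  + 0.0.0.0/0 (H2) depth=0
  + 246.242.139.81/32 (H3) depth=32
  + 246.240.0.0/12 (H3) depth=12
  + 246.242.139.80/28 (H0) depth=28
  ? 246.129.78.110  path d0:H2→d1:-→d2:-→d3:-→d4:-→d5:-→d6:-→d7:-→d8:-→d9:-  best=H2
  ? 246.242.139.80  path d0:H2→d1:-→d2:-→d3:-→d4:-→d5:-→d6:-→d7:-→d8:-→d9:-→d10:-→d11:-→d12:H3→d13:-→d14:-→d15:-→d16:-→d17:-→d18:-→d19:-→d20:-→d21:-→d22:-→d23:-→d24:-→d25:-→d26:-→d27:-→d28:H0→d29:-→d30:-→d31:-  best=H0
  del 188.64.0.0/12 (clear depth 12)
  + 5.177.43.224/27 (H0) depth=27
  ? 188.70.176.0  path d0:H2→d1:-→d2:-→d3:-→d4:-→d5:-→d6:-→d7:-→d8:-→d9:-→d10:-→d11:-→d12:-→d13:-→d14:-→d15:-→d16:-→d17:-→d18:-→d19:-→d20:H3  best=H3
  del 246.240.0.0/12 (clear depth 12)
  + 5.177.42.0/23 (H1) depth=23
  ? 36.56.21.76  path d0:H2→d1:-→d2:-  best=H2
  ? 5.177.42.0  path d0:H2→d1:-→d2:-→d3:-→d4:-→d5:-→d6:-→d7:-→d8:-→d9:-→d10:-→d11:-→d12:H0→d13:-→d14:-→d15:-→d16:-→d17:-→d18:-→d19:-→d20:-→d21:-→d22:-→d23:H1  best=H1
  + 127.160.0.0/12 (H0) depth=12
  ? 44.249.237.202  path d0:H2→d1:-→d2:-  best=H2
  ? 246.242.139.81  path d0:H2→d1:-→d2:-→d3:-→d4:-→d5:-→d6:-→d7:-→d8:-→d9:-→d10:-→d11:-→d12:-→d13:-→d14:-→d15:-→d16:-→d17:-→d18:-→d19:-→d20:-→d21:-→d22:-→d23:-→d24:-→d25:-→d26:-→d27:-→d28:H0→d29:-→d30:-→d31:-→d32:H3  best=H3
  ? 5.177.43.237  path d0:H2→d1:-→d2:-→d3:-→d4:-→d5:-→d6:-→d7:-→d8:-→d9:-→d10:-→d11:-→d12:H0→d13:-→d14:-→d15:-→d16:-→d17:-→d18:-→d19:-→d20:-→d21:-→d22:-→d23:H1→d24:-→d25:-→d26:-→d27:H0  best=H0
  del 246.242.139.81/32 (clear depth 32)
  ? 127.160.0.131  path d0:H2→d1:-→d2:-→d3:-→d4:-→d5:-→d6:-→d7:-→d8:-→d9:-→d10:-→d11:-→d12:H0→d13:-→d14:-  best=H0
  + 246.0.0.0/8 (H2) depth=8
  + 5.176.0.0/12 (H3) depth=12
  ? 246.242.139.92  path d0:H2→d1:-→d2:-→d3:-→d4:-→d5:-→d6:-→d7:-→d8:H2→d9:-→d10:-→d11:-→d12:-→d13:-→d14:-→d15:-→d16:-→d17:-→d18:-→d19:-→d20:-→d21:-→d22:-→d23:-→d24:-→d25:-→d26:-→d27:-→d28:H0  best=H0
  + 246.242.139.81/32 (H0) depth=32
  + 0.0.0.0/1 (H1) depth=1
  ? 5.176.13.88  path d0:H2→d1:H1→d2:-→d3:-→d4:-→d5:-→d6:-→d7:-→d8:-→d9:-→d10:-→d11:-→d12:H3→d13:-→d14:-→d15:-  best=H3
  del 5.177.42.0/23 (clear depth 23)
  ? 0.2.74.73  path d0:H2→d1:H1→d2:-→d3:-→d4:-→d5:-  best=H1
  ? 246.101.105.45  path d0:H2→d1:-→d2:-→d3:-→d4:-→d5:-→d6:-→d7:-→d8:H2  best=H2
  + 127.160.0.0/12 (H1) depth=12
  + 0.0.0.0/4 (H2) depth=4

== LOOKUPS ==
["H0","H0","H2","H0","H3","H2","H1","H2","H3","H0","H0","H0","H3","H1","H2"]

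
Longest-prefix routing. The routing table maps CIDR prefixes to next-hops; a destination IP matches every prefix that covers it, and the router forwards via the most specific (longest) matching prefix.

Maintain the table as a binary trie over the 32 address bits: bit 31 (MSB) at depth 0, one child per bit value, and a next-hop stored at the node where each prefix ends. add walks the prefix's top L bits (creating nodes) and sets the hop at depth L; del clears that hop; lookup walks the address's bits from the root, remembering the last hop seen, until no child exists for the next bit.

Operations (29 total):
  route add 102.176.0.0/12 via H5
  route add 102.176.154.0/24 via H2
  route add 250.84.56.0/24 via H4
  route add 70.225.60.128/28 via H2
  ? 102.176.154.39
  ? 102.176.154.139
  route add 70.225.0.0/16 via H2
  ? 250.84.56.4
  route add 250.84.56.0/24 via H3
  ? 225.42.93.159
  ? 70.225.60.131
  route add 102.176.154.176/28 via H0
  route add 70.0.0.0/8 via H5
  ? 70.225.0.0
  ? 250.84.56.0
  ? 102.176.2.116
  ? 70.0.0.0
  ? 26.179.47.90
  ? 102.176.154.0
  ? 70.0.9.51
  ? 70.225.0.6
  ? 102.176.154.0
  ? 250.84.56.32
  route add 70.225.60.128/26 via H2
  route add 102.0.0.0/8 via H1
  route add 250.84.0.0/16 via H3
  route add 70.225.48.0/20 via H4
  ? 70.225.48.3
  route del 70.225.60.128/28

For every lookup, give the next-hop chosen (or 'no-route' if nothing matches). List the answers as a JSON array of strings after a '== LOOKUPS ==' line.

Trace:
  add 102.176.0.0/12 -> H5 at depth 12
  add 102.176.154.0/24 -> H2 at depth 24
  add 250.84.56.0/24 -> H4 at depth 24
  add 70.225.60.128/28 -> H2 at depth 28
  lookup 102.176.154.39: bits 011001101011000010011010 walk d0:-→d1:-→d2:-→d3:-→d4:-→d5:-→d6:-→d7:-→d8:-→d9:-→d10:-→d11:-→d12:H5→d13:-→d14:-→d15:-→d16:-→d17:-→d18:-→d19:-→d20:-→d21:-→d22:-→d23:-→d24:H2 -> H2
  lookup 102.176.154.139: bits 011001101011000010011010 walk d0:-→d1:-→d2:-→d3:-→d4:-→d5:-→d6:-→d7:-→d8:-→d9:-→d10:-→d11:-→d12:H5→d13:-→d14:-→d15:-→d16:-→d17:-→d18:-→d19:-→d20:-→d21:-→d22:-→d23:-→d24:H2 -> H2
  add 70.225.0.0/16 -> H2 at depth 16
  lookup 250.84.56.4: bits 111110100101010000111000 walk d0:-→d1:-→d2:-→d3:-→d4:-→d5:-→d6:-→d7:-→d8:-→d9:-→d10:-→d11:-→d12:-→d13:-→d14:-→d15:-→d16:-→d17:-→d18:-→d19:-→d20:-→d21:-→d22:-→d23:-→d24:H4 -> H4
  add 250.84.56.0/24 -> H3 at depth 24
  lookup 225.42.93.159: bits 111 walk d0:-→d1:-→d2:-→d3:- -> no-route
  lookup 70.225.60.131: bits 0100011011100001001111001000 walk d0:-→d1:-→d2:-→d3:-→d4:-→d5:-→d6:-→d7:-→d8:-→d9:-→d10:-→d11:-→d12:-→d13:-→d14:-→d15:-→d16:H2→d17:-→d18:-→d19:-→d20:-→d21:-→d22:-→d23:-→d24:-→d25:-→d26:-→d27:-→d28:H2 -> H2
  add 102.176.154.176/28 -> H0 at depth 28
  add 70.0.0.0/8 -> H5 at depth 8
  lookup 70.225.0.0: bits 010001101110000100 walk d0:-→d1:-→d2:-→d3:-→d4:-→d5:-→d6:-→d7:-→d8:H5→d9:-→d10:-→d11:-→d12:-→d13:-→d14:-→d15:-→d16:H2→d17:-→d18:- -> H2
  lookup 250.84.56.0: bits 111110100101010000111000 walk d0:-→d1:-→d2:-→d3:-→d4:-→d5:-→d6:-→d7:-→d8:-→d9:-→d10:-→d11:-→d12:-→d13:-→d14:-→d15:-→d16:-→d17:-→d18:-→d19:-→d20:-→d21:-→d22:-→d23:-→d24:H3 -> H3
  lookup 102.176.2.116: bits 0110011010110000 walk d0:-→d1:-→d2:-→d3:-→d4:-→d5:-→d6:-→d7:-→d8:-→d9:-→d10:-→d11:-→d12:H5→d13:-→d14:-→d15:-→d16:- -> H5
  lookup 70.0.0.0: bits 01000110 walk d0:-→d1:-→d2:-→d3:-→d4:-→d5:-→d6:-→d7:-→d8:H5 -> H5
  lookup 26.179.47.90: bits 0 walk d0:-→d1:- -> no-route
  lookup 102.176.154.0: bits 011001101011000010011010 walk d0:-→d1:-→d2:-→d3:-→d4:-→d5:-→d6:-→d7:-→d8:-→d9:-→d10:-→d11:-→d12:H5→d13:-→d14:-→d15:-→d16:-→d17:-→d18:-→d19:-→d20:-→d21:-→d22:-→d23:-→d24:H2 -> H2
  lookup 70.0.9.51: bits 01000110 walk d0:-→d1:-→d2:-→d3:-→d4:-→d5:-→d6:-→d7:-→d8:H5 -> H5
  lookup 70.225.0.6: bits 010001101110000100 walk d0:-→d1:-→d2:-→d3:-→d4:-→d5:-→d6:-→d7:-→d8:H5→d9:-→d10:-→d11:-→d12:-→d13:-→d14:-→d15:-→d16:H2→d17:-→d18:- -> H2
  lookup 102.176.154.0: bits 011001101011000010011010 walk d0:-→d1:-→d2:-→d3:-→d4:-→d5:-→d6:-→d7:-→d8:-→d9:-→d10:-→d11:-→d12:H5→d13:-→d14:-→d15:-→d16:-→d17:-→d18:-→d19:-→d20:-→d21:-→d22:-→d23:-→d24:H2 -> H2
  lookup 250.84.56.32: bits 111110100101010000111000 walk d0:-→d1:-→d2:-→d3:-→d4:-→d5:-→d6:-→d7:-→d8:-→d9:-→d10:-→d11:-→d12:-→d13:-→d14:-→d15:-→d16:-→d17:-→d18:-→d19:-→d20:-→d21:-→d22:-→d23:-→d24:H3 -> H3
  add 70.225.60.128/26 -> H2 at depth 26
  add 102.0.0.0/8 -> H1 at depth 8
  add 250.84.0.0/16 -> H3 at depth 16
  add 70.225.48.0/20 -> H4 at depth 20
  lookup 70.225.48.3: bits 01000110111000010011 walk d0:-→d1:-→d2:-→d3:-→d4:-→d5:-→d6:-→d7:-→d8:H5→d9:-→d10:-→d11:-→d12:-→d13:-→d14:-→d15:-→d16:H2→d17:-→d18:-→d19:-→d20:H4 -> H4
  del 70.225.60.128/28 (clear depth 28)

== LOOKUPS ==
["H2","H2","H4","no-route","H2","H2","H3","H5","H5","no-route","H2","H5","H2","H2","H3","H4"]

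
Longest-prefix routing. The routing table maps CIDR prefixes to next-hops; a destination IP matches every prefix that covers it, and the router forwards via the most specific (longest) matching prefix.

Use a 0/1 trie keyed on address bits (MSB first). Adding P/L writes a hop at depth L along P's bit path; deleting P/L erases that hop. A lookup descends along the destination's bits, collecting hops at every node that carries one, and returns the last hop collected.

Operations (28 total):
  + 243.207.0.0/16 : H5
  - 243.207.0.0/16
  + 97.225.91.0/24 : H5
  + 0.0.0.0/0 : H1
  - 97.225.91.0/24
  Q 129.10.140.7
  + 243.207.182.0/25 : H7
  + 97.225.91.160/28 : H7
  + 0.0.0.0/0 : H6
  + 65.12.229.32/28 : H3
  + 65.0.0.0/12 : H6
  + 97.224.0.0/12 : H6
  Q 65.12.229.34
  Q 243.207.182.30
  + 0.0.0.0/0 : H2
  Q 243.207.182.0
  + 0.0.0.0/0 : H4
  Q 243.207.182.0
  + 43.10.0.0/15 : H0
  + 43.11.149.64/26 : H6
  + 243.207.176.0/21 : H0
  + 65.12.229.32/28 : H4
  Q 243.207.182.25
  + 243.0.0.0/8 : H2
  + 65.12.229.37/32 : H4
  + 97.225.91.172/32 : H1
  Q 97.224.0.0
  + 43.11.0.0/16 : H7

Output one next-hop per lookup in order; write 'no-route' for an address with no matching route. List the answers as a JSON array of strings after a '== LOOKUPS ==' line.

Trace:
  + 243.207.0.0/16 (H5) depth=16
  del 243.207.0.0/16 (clear depth 16)
  + 97.225.91.0/24 (H5) depth=24
  + 0.0.0.0/0 (H1) depth=0
  del 97.225.91.0/24 (clear depth 24)
  lookup 129.10.140.7: bits 1 walk d0:H1→d1:- -> H1
  + 243.207.182.0/25 (H7) depth=25
  + 97.225.91.160/28 (H7) depth=28
  + 0.0.0.0/0 (H6) depth=0
  + 65.12.229.32/28 (H3) depth=28
  + 65.0.0.0/12 (H6) depth=12
  + 97.224.0.0/12 (H6) depth=12
  lookup 65.12.229.34: bits 0100000100001100111001010010 walk d0:H6→d1:-→d2:-→d3:-→d4:-→d5:-→d6:-→d7:-→d8:-→d9:-→d10:-→d11:-→d12:H6→d13:-→d14:-→d15:-→d16:-→d17:-→d18:-→d19:-→d20:-→d21:-→d22:-→d23:-→d24:-→d25:-→d26:-→d27:-→d28:H3 -> H3
  lookup 243.207.182.30: bits 1111001111001111101101100 walk d0:H6→d1:-→d2:-→d3:-→d4:-→d5:-→d6:-→d7:-→d8:-→d9:-→d10:-→d11:-→d12:-→d13:-→d14:-→d15:-→d16:-→d17:-→d18:-→d19:-→d20:-→d21:-→d22:-→d23:-→d24:-→d25:H7 -> H7
  + 0.0.0.0/0 (H2) depth=0
  lookup 243.207.182.0: bits 1111001111001111101101100 walk d0:H2→d1:-→d2:-→d3:-→d4:-→d5:-→d6:-→d7:-→d8:-→d9:-→d10:-→d11:-→d12:-→d13:-→d14:-→d15:-→d16:-→d17:-→d18:-→d19:-→d20:-→d21:-→d22:-→d23:-→d24:-→d25:H7 -> H7
  + 0.0.0.0/0 (H4) depth=0
  lookup 243.207.182.0: bits 1111001111001111101101100 walk d0:H4→d1:-→d2:-→d3:-→d4:-→d5:-→d6:-→d7:-→d8:-→d9:-→d10:-→d11:-→d12:-→d13:-→d14:-→d15:-→d16:-→d17:-→d18:-→d19:-→d20:-→d21:-→d22:-→d23:-→d24:-→d25:H7 -> H7
  + 43.10.0.0/15 (H0) depth=15
  + 43.11.149.64/26 (H6) depth=26
  + 243.207.176.0/21 (H0) depth=21
  + 65.12.229.32/28 (H4) depth=28
  lookup 243.207.182.25: bits 1111001111001111101101100 walk d0:H4→d1:-→d2:-→d3:-→d4:-→d5:-→d6:-→d7:-→d8:-→d9:-→d10:-→d11:-→d12:-→d13:-→d14:-→d15:-→d16:-→d17:-→d18:-→d19:-→d20:-→d21:H0→d22:-→d23:-→d24:-→d25:H7 -> H7
  + 243.0.0.0/8 (H2) depth=8
  + 65.12.229.37/32 (H4) depth=32
  + 97.225.91.172/32 (H1) depth=32
  lookup 97.224.0.0: bits 011000011110000 walk d0:H4→d1:-→d2:-→d3:-→d4:-→d5:-→d6:-→d7:-→d8:-→d9:-→d10:-→d11:-→d12:H6→d13:-→d14:-→d15:- -> H6
  + 43.11.0.0/16 (H7) depth=16

== LOOKUPS ==
["H1","H3","H7","H7","H7","H7","H6"]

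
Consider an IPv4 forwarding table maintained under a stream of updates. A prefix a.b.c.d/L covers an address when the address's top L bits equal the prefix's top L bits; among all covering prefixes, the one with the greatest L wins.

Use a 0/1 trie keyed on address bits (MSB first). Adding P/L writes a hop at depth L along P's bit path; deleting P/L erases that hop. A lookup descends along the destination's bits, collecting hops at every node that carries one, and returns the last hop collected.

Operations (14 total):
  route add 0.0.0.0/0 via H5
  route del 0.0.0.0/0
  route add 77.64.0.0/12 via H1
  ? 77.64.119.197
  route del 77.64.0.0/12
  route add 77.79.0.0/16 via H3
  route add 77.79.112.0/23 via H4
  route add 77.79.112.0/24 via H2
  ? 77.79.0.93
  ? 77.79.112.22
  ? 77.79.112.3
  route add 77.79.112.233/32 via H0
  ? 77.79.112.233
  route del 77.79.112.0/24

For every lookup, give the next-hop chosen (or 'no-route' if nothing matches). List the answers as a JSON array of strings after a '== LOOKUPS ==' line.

Apply in order:
  + 0.0.0.0/0 (H5) depth=0
  del 0.0.0.0/0 (clear depth 0)
  + 77.64.0.0/12 (H1) depth=12
  lookup 77.64.119.197: bits 010011010100 walk d0:-→d1:-→d2:-→d3:-→d4:-→d5:-→d6:-→d7:-→d8:-→d9:-→d10:-→d11:-→d12:H1 -> H1
  del 77.64.0.0/12 (clear depth 12)
  + 77.79.0.0/16 (H3) depth=16
  + 77.79.112.0/23 (H4) depth=23
  + 77.79.112.0/24 (H2) depth=24
  lookup 77.79.0.93: bits 01001101010011110 walk d0:-→d1:-→d2:-→d3:-→d4:-→d5:-→d6:-→d7:-→d8:-→d9:-→d10:-→d11:-→d12:-→d13:-→d14:-→d15:-→d16:H3→d17:- -> H3
  lookup 77.79.112.22: bits 010011010100111101110000 walk d0:-→d1:-→d2:-→d3:-→d4:-→d5:-→d6:-→d7:-→d8:-→d9:-→d10:-→d11:-→d12:-→d13:-→d14:-→d15:-→d16:H3→d17:-→d18:-→d19:-→d20:-→d21:-→d22:-→d23:H4→d24:H2 -> H2
  lookup 77.79.112.3: bits 010011010100111101110000 walk d0:-→d1:-→d2:-→d3:-→d4:-→d5:-→d6:-→d7:-→d8:-→d9:-→d10:-→d11:-→d12:-→d13:-→d14:-→d15:-→d16:H3→d17:-→d18:-→d19:-→d20:-→d21:-→d22:-→d23:H4→d24:H2 -> H2
  + 77.79.112.233/32 (H0) depth=32
  lookup 77.79.112.233: bits 01001101010011110111000011101001 walk d0:-→d1:-→d2:-→d3:-→d4:-→d5:-→d6:-→d7:-→d8:-→d9:-→d10:-→d11:-→d12:-→d13:-→d14:-→d15:-→d16:H3→d17:-→d18:-→d19:-→d20:-→d21:-→d22:-→d23:H4→d24:H2→d25:-→d26:-→d27:-→d28:-→d29:-→d30:-→d31:-→d32:H0 -> H0
  del 77.79.112.0/24 (clear depth 24)

== LOOKUPS ==
["H1","H3","H2","H2","H0"]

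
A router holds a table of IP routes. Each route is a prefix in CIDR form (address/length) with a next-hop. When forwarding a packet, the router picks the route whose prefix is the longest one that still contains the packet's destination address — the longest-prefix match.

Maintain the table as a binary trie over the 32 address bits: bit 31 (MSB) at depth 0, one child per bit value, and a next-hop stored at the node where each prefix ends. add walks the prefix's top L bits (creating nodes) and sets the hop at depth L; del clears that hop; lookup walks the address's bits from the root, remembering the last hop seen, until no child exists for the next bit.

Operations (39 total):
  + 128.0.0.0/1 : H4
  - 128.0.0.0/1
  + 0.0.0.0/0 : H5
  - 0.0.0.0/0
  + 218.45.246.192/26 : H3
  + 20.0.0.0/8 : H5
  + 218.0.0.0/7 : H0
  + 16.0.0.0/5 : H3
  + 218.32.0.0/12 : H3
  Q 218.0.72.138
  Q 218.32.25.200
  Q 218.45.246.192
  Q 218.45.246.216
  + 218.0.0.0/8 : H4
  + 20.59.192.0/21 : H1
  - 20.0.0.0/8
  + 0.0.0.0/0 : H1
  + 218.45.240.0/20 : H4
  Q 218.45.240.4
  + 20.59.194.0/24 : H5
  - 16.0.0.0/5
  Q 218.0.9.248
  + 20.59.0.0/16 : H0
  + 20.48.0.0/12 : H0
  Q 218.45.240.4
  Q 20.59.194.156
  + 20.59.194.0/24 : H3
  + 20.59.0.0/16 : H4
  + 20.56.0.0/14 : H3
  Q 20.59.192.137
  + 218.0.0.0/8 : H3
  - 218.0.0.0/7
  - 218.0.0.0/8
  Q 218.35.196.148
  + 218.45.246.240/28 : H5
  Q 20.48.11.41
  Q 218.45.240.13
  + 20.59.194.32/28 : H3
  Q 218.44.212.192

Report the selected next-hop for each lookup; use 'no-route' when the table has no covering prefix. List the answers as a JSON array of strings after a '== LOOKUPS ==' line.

Process each operation:
  + 128.0.0.0/1 (H4) depth=1
  - 128.0.0.0/1 clear@1
  + 0.0.0.0/0 (H5) depth=0
  - 0.0.0.0/0 clear@0
  + 218.45.246.192/26 (H3) depth=26
  + 20.0.0.0/8 (H5) depth=8
  + 218.0.0.0/7 (H0) depth=7
  + 16.0.0.0/5 (H3) depth=5
  + 218.32.0.0/12 (H3) depth=12
  ? 218.0.72.138  path d0:-→d1:-→d2:-→d3:-→d4:-→d5:-→d6:-→d7:H0→d8:-→d9:-→d10:-  best=H0
  ? 218.32.25.200  path d0:-→d1:-→d2:-→d3:-→d4:-→d5:-→d6:-→d7:H0→d8:-→d9:-→d10:-→d11:-→d12:H3  best=H3
  ? 218.45.246.192  path d0:-→d1:-→d2:-→d3:-→d4:-→d5:-→d6:-→d7:H0→d8:-→d9:-→d10:-→d11:-→d12:H3→d13:-→d14:-→d15:-→d16:-→d17:-→d18:-→d19:-→d20:-→d21:-→d22:-→d23:-→d24:-→d25:-→d26:H3  best=H3
  ? 218.45.246.216  path d0:-→d1:-→d2:-→d3:-→d4:-→d5:-→d6:-→d7:H0→d8:-→d9:-→d10:-→d11:-→d12:H3→d13:-→d14:-→d15:-→d16:-→d17:-→d18:-→d19:-→d20:-→d21:-→d22:-→d23:-→d24:-→d25:-→d26:H3  best=H3
  + 218.0.0.0/8 (H4) depth=8
  + 20.59.192.0/21 (H1) depth=21
  - 20.0.0.0/8 clear@8
  + 0.0.0.0/0 (H1) depth=0
  + 218.45.240.0/20 (H4) depth=20
  ? 218.45.240.4  path d0:H1→d1:-→d2:-→d3:-→d4:-→d5:-→d6:-→d7:H0→d8:H4→d9:-→d10:-→d11:-→d12:H3→d13:-→d14:-→d15:-→d16:-→d17:-→d18:-→d19:-→d20:H4→d21:-  best=H4
  + 20.59.194.0/24 (H5) depth=24
  - 16.0.0.0/5 clear@5
  ? 218.0.9.248  path d0:H1→d1:-→d2:-→d3:-→d4:-→d5:-→d6:-→d7:H0→d8:H4→d9:-→d10:-  best=H4
  + 20.59.0.0/16 (H0) depth=16
  + 20.48.0.0/12 (H0) depth=12
  ? 218.45.240.4  path d0:H1→d1:-→d2:-→d3:-→d4:-→d5:-→d6:-→d7:H0→d8:H4→d9:-→d10:-→d11:-→d12:H3→d13:-→d14:-→d15:-→d16:-→d17:-→d18:-→d19:-→d20:H4→d21:-  best=H4
  ? 20.59.194.156  path d0:H1→d1:-→d2:-→d3:-→d4:-→d5:-→d6:-→d7:-→d8:-→d9:-→d10:-→d11:-→d12:H0→d13:-→d14:-→d15:-→d16:H0→d17:-→d18:-→d19:-→d20:-→d21:H1→d22:-→d23:-→d24:H5  best=H5
  + 20.59.194.0/24 (H3) depth=24
  + 20.59.0.0/16 (H4) depth=16
  + 20.56.0.0/14 (H3) depth=14
  ? 20.59.192.137  path d0:H1→d1:-→d2:-→d3:-→d4:-→d5:-→d6:-→d7:-→d8:-→d9:-→d10:-→d11:-→d12:H0→d13:-→d14:H3→d15:-→d16:H4→d17:-→d18:-→d19:-→d20:-→d21:H1→d22:-  best=H1
  + 218.0.0.0/8 (H3) depth=8
  - 218.0.0.0/7 clear@7
  - 218.0.0.0/8 clear@8
  ? 218.35.196.148  path d0:H1→d1:-→d2:-→d3:-→d4:-→d5:-→d6:-→d7:-→d8:-→d9:-→d10:-→d11:-→d12:H3  best=H3
  + 218.45.246.240/28 (H5) depth=28
  ? 20.48.11.41  path d0:H1→d1:-→d2:-→d3:-→d4:-→d5:-→d6:-→d7:-→d8:-→d9:-→d10:-→d11:-→d12:H0  best=H0
  ? 218.45.240.13  path d0:H1→d1:-→d2:-→d3:-→d4:-→d5:-→d6:-→d7:-→d8:-→d9:-→d10:-→d11:-→d12:H3→d13:-→d14:-→d15:-→d16:-→d17:-→d18:-→d19:-→d20:H4→d21:-  best=H4
  + 20.59.194.32/28 (H3) depth=28
  ? 218.44.212.192  path d0:H1→d1:-→d2:-→d3:-→d4:-→d5:-→d6:-→d7:-→d8:-→d9:-→d10:-→d11:-→d12:H3→d13:-→d14:-→d15:-  best=H3

== LOOKUPS ==
["H0","H3","H3","H3","H4","H4","H4","H5","H1","H3","H0","H4","H3"]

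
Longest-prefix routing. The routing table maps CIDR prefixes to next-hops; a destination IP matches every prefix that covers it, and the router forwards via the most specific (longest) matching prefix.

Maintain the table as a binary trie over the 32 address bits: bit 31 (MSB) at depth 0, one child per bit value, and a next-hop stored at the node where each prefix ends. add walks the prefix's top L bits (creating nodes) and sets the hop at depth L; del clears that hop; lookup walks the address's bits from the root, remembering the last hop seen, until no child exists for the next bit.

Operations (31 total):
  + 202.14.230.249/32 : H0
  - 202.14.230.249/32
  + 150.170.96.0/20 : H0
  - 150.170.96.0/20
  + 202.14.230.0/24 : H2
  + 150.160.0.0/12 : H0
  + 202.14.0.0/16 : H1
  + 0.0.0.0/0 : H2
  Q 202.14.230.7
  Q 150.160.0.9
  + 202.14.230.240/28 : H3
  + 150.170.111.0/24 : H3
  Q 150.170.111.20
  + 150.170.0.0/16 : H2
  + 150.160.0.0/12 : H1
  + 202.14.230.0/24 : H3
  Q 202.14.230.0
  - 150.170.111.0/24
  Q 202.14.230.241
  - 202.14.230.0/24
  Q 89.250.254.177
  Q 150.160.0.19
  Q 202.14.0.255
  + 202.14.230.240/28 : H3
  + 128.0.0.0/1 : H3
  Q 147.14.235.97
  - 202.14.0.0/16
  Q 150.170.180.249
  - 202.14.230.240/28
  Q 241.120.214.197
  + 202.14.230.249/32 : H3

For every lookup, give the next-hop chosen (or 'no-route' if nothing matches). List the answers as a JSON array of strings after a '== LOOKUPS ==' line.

Trace:
  + 202.14.230.249/32 (H0) depth=32
  del 202.14.230.249/32 (clear depth 32)
  + 150.170.96.0/20 (H0) depth=20
  del 150.170.96.0/20 (clear depth 20)
  + 202.14.230.0/24 (H2) depth=24
  + 150.160.0.0/12 (H0) depth=12
  + 202.14.0.0/16 (H1) depth=16
  + 0.0.0.0/0 (H2) depth=0
  lookup 202.14.230.7: bits 110010100000111011100110 walk d0:H2→d1:-→d2:-→d3:-→d4:-→d5:-→d6:-→d7:-→d8:-→d9:-→d10:-→d11:-→d12:-→d13:-→d14:-→d15:-→d16:H1→d17:-→d18:-→d19:-→d20:-→d21:-→d22:-→d23:-→d24:H2 -> H2
  lookup 150.160.0.9: bits 100101101010 walk d0:H2→d1:-→d2:-→d3:-→d4:-→d5:-→d6:-→d7:-→d8:-→d9:-→d10:-→d11:-→d12:H0 -> H0
  + 202.14.230.240/28 (H3) depth=28
  + 150.170.111.0/24 (H3) depth=24
  lookup 150.170.111.20: bits 100101101010101001101111 walk d0:H2→d1:-→d2:-→d3:-→d4:-→d5:-→d6:-→d7:-→d8:-→d9:-→d10:-→d11:-→d12:H0→d13:-→d14:-→d15:-→d16:-→d17:-→d18:-→d19:-→d20:-→d21:-→d22:-→d23:-→d24:H3 -> H3
  + 150.170.0.0/16 (H2) depth=16
  + 150.160.0.0/12 (H1) depth=12
  + 202.14.230.0/24 (H3) depth=24
  lookup 202.14.230.0: bits 110010100000111011100110 walk d0:H2→d1:-→d2:-→d3:-→d4:-→d5:-→d6:-→d7:-→d8:-→d9:-→d10:-→d11:-→d12:-→d13:-→d14:-→d15:-→d16:H1→d17:-→d18:-→d19:-→d20:-→d21:-→d22:-→d23:-→d24:H3 -> H3
  del 150.170.111.0/24 (clear depth 24)
  lookup 202.14.230.241: bits 1100101000001110111001101111 walk d0:H2→d1:-→d2:-→d3:-→d4:-→d5:-→d6:-→d7:-→d8:-→d9:-→d10:-→d11:-→d12:-→d13:-→d14:-→d15:-→d16:H1→d17:-→d18:-→d19:-→d20:-→d21:-→d22:-→d23:-→d24:H3→d25:-→d26:-→d27:-→d28:H3 -> H3
  del 202.14.230.0/24 (clear depth 24)
  lookup 89.250.254.177: bits ε walk d0:H2 -> H2
  lookup 150.160.0.19: bits 100101101010 walk d0:H2→d1:-→d2:-→d3:-→d4:-→d5:-→d6:-→d7:-→d8:-→d9:-→d10:-→d11:-→d12:H1 -> H1
  lookup 202.14.0.255: bits 1100101000001110 walk d0:H2→d1:-→d2:-→d3:-→d4:-→d5:-→d6:-→d7:-→d8:-→d9:-→d10:-→d11:-→d12:-→d13:-→d14:-→d15:-→d16:H1 -> H1
  + 202.14.230.240/28 (H3) depth=28
  + 128.0.0.0/1 (H3) depth=1
  lookup 147.14.235.97: bits 10010 walk d0:H2→d1:H3→d2:-→d3:-→d4:-→d5:- -> H3
  del 202.14.0.0/16 (clear depth 16)
  lookup 150.170.180.249: bits 1001011010101010 walk d0:H2→d1:H3→d2:-→d3:-→d4:-→d5:-→d6:-→d7:-→d8:-→d9:-→d10:-→d11:-→d12:H1→d13:-→d14:-→d15:-→d16:H2 -> H2
  del 202.14.230.240/28 (clear depth 28)
  lookup 241.120.214.197: bits 11 walk d0:H2→d1:H3→d2:- -> H3
  + 202.14.230.249/32 (H3) depth=32

== LOOKUPS ==
["H2","H0","H3","H3","H3","H2","H1","H1","H3","H2","H3"]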